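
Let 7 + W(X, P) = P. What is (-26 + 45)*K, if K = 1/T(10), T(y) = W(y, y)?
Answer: 19/3 ≈ 6.3333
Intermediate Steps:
W(X, P) = -7 + P
T(y) = -7 + y
K = ⅓ (K = 1/(-7 + 10) = 1/3 = ⅓ ≈ 0.33333)
(-26 + 45)*K = (-26 + 45)*(⅓) = 19*(⅓) = 19/3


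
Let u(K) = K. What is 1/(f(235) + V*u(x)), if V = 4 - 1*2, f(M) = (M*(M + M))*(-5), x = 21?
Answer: -1/552208 ≈ -1.8109e-6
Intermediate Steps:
f(M) = -10*M² (f(M) = (M*(2*M))*(-5) = (2*M²)*(-5) = -10*M²)
V = 2 (V = 4 - 2 = 2)
1/(f(235) + V*u(x)) = 1/(-10*235² + 2*21) = 1/(-10*55225 + 42) = 1/(-552250 + 42) = 1/(-552208) = -1/552208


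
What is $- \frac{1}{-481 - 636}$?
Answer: $\frac{1}{1117} \approx 0.00089526$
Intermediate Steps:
$- \frac{1}{-481 - 636} = - \frac{1}{-1117} = \left(-1\right) \left(- \frac{1}{1117}\right) = \frac{1}{1117}$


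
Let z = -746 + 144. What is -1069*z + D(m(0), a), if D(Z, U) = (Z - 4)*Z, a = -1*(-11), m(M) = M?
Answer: 643538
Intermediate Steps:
a = 11
D(Z, U) = Z*(-4 + Z) (D(Z, U) = (-4 + Z)*Z = Z*(-4 + Z))
z = -602
-1069*z + D(m(0), a) = -1069*(-602) + 0*(-4 + 0) = 643538 + 0*(-4) = 643538 + 0 = 643538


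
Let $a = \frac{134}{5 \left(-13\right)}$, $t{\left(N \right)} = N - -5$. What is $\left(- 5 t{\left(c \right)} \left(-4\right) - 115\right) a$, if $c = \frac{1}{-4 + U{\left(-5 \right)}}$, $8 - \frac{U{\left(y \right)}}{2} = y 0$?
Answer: $\frac{1072}{39} \approx 27.487$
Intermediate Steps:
$U{\left(y \right)} = 16$ ($U{\left(y \right)} = 16 - 2 y 0 = 16 - 0 = 16 + 0 = 16$)
$c = \frac{1}{12}$ ($c = \frac{1}{-4 + 16} = \frac{1}{12} \approx 0.083333$)
$t{\left(N \right)} = 5 + N$ ($t{\left(N \right)} = N + 5 = 5 + N$)
$a = - \frac{134}{65}$ ($a = \frac{134}{-65} = 134 \left(- \frac{1}{65}\right) = - \frac{134}{65} \approx -2.0615$)
$\left(- 5 t{\left(c \right)} \left(-4\right) - 115\right) a = \left(- 5 \left(5 + \frac{1}{12}\right) \left(-4\right) - 115\right) \left(- \frac{134}{65}\right) = \left(\left(-5\right) \frac{61}{12} \left(-4\right) - 115\right) \left(- \frac{134}{65}\right) = \left(\left(- \frac{305}{12}\right) \left(-4\right) - 115\right) \left(- \frac{134}{65}\right) = \left(\frac{305}{3} - 115\right) \left(- \frac{134}{65}\right) = \left(- \frac{40}{3}\right) \left(- \frac{134}{65}\right) = \frac{1072}{39}$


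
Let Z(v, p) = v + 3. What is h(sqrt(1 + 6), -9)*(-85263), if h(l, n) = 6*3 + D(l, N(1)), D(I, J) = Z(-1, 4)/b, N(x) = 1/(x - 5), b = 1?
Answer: -1705260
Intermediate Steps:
Z(v, p) = 3 + v
N(x) = 1/(-5 + x)
D(I, J) = 2 (D(I, J) = (3 - 1)/1 = 2*1 = 2)
h(l, n) = 20 (h(l, n) = 6*3 + 2 = 18 + 2 = 20)
h(sqrt(1 + 6), -9)*(-85263) = 20*(-85263) = -1705260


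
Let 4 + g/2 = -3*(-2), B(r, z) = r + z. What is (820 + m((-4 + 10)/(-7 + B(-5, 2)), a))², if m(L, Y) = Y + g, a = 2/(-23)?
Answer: 359102500/529 ≈ 6.7883e+5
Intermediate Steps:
a = -2/23 (a = 2*(-1/23) = -2/23 ≈ -0.086957)
g = 4 (g = -8 + 2*(-3*(-2)) = -8 + 2*6 = -8 + 12 = 4)
m(L, Y) = 4 + Y (m(L, Y) = Y + 4 = 4 + Y)
(820 + m((-4 + 10)/(-7 + B(-5, 2)), a))² = (820 + (4 - 2/23))² = (820 + 90/23)² = (18950/23)² = 359102500/529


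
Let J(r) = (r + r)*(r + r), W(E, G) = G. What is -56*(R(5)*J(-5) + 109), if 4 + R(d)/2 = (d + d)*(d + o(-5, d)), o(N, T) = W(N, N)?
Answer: 38696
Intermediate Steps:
o(N, T) = N
J(r) = 4*r**2 (J(r) = (2*r)*(2*r) = 4*r**2)
R(d) = -8 + 4*d*(-5 + d) (R(d) = -8 + 2*((d + d)*(d - 5)) = -8 + 2*((2*d)*(-5 + d)) = -8 + 2*(2*d*(-5 + d)) = -8 + 4*d*(-5 + d))
-56*(R(5)*J(-5) + 109) = -56*((-8 - 20*5 + 4*5**2)*(4*(-5)**2) + 109) = -56*((-8 - 100 + 4*25)*(4*25) + 109) = -56*((-8 - 100 + 100)*100 + 109) = -56*(-8*100 + 109) = -56*(-800 + 109) = -56*(-691) = 38696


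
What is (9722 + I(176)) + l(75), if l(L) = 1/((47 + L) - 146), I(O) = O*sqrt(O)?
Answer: 233327/24 + 704*sqrt(11) ≈ 12057.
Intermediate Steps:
I(O) = O**(3/2)
l(L) = 1/(-99 + L)
(9722 + I(176)) + l(75) = (9722 + 176**(3/2)) + 1/(-99 + 75) = (9722 + 704*sqrt(11)) + 1/(-24) = (9722 + 704*sqrt(11)) - 1/24 = 233327/24 + 704*sqrt(11)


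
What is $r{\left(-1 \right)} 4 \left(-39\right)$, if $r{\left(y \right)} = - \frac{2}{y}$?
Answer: $-312$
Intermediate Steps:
$r{\left(-1 \right)} 4 \left(-39\right) = - \frac{2}{-1} \cdot 4 \left(-39\right) = \left(-2\right) \left(-1\right) 4 \left(-39\right) = 2 \cdot 4 \left(-39\right) = 8 \left(-39\right) = -312$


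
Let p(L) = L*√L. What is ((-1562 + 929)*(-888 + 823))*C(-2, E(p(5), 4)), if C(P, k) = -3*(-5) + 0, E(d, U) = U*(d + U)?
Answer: 617175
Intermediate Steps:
p(L) = L^(3/2)
E(d, U) = U*(U + d)
C(P, k) = 15 (C(P, k) = 15 + 0 = 15)
((-1562 + 929)*(-888 + 823))*C(-2, E(p(5), 4)) = ((-1562 + 929)*(-888 + 823))*15 = -633*(-65)*15 = 41145*15 = 617175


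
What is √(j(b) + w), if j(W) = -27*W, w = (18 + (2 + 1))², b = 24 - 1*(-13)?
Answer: 3*I*√62 ≈ 23.622*I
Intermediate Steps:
b = 37 (b = 24 + 13 = 37)
w = 441 (w = (18 + 3)² = 21² = 441)
√(j(b) + w) = √(-27*37 + 441) = √(-999 + 441) = √(-558) = 3*I*√62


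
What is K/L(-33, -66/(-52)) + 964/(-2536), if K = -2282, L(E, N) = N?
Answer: -37624441/20922 ≈ -1798.3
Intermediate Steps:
K/L(-33, -66/(-52)) + 964/(-2536) = -2282/((-66/(-52))) + 964/(-2536) = -2282/((-66*(-1/52))) + 964*(-1/2536) = -2282/33/26 - 241/634 = -2282*26/33 - 241/634 = -59332/33 - 241/634 = -37624441/20922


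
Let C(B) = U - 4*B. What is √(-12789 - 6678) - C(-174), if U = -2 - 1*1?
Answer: -693 + 3*I*√2163 ≈ -693.0 + 139.52*I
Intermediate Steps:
U = -3 (U = -2 - 1 = -3)
C(B) = -3 - 4*B
√(-12789 - 6678) - C(-174) = √(-12789 - 6678) - (-3 - 4*(-174)) = √(-19467) - (-3 + 696) = 3*I*√2163 - 1*693 = 3*I*√2163 - 693 = -693 + 3*I*√2163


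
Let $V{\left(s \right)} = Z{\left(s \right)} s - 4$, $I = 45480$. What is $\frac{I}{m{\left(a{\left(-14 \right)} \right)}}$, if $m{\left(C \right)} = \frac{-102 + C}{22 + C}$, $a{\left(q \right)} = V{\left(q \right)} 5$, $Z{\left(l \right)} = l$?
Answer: $\frac{7443560}{143} \approx 52053.0$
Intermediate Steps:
$V{\left(s \right)} = -4 + s^{2}$ ($V{\left(s \right)} = s s - 4 = s^{2} - 4 = -4 + s^{2}$)
$a{\left(q \right)} = -20 + 5 q^{2}$ ($a{\left(q \right)} = \left(-4 + q^{2}\right) 5 = -20 + 5 q^{2}$)
$m{\left(C \right)} = \frac{-102 + C}{22 + C}$
$\frac{I}{m{\left(a{\left(-14 \right)} \right)}} = \frac{45480}{\frac{1}{22 - \left(20 - 5 \left(-14\right)^{2}\right)} \left(-102 - \left(20 - 5 \left(-14\right)^{2}\right)\right)} = \frac{45480}{\frac{1}{22 + \left(-20 + 5 \cdot 196\right)} \left(-102 + \left(-20 + 5 \cdot 196\right)\right)} = \frac{45480}{\frac{1}{22 + \left(-20 + 980\right)} \left(-102 + \left(-20 + 980\right)\right)} = \frac{45480}{\frac{1}{22 + 960} \left(-102 + 960\right)} = \frac{45480}{\frac{1}{982} \cdot 858} = \frac{45480}{\frac{429}{491}} = 45480 \cdot \frac{491}{429} = \frac{7443560}{143}$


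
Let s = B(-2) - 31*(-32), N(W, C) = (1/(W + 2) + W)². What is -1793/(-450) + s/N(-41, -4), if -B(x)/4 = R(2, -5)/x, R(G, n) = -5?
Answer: 52622099/11520000 ≈ 4.5679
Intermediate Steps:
B(x) = 20/x (B(x) = -(-20)/x = 20/x)
N(W, C) = (W + 1/(2 + W))² (N(W, C) = (1/(2 + W) + W)² = (W + 1/(2 + W))²)
s = 982 (s = 20/(-2) - 31*(-32) = 20*(-½) + 992 = -10 + 992 = 982)
-1793/(-450) + s/N(-41, -4) = -1793/(-450) + 982/(((1 + (-41)² + 2*(-41))²/(2 - 41)²)) = -1793*(-1/450) + 982/(((1 + 1681 - 82)²/(-39)²)) = 1793/450 + 982/(((1/1521)*1600²)) = 1793/450 + 982/(((1/1521)*2560000)) = 1793/450 + 982/(2560000/1521) = 1793/450 + 982*(1521/2560000) = 1793/450 + 746811/1280000 = 52622099/11520000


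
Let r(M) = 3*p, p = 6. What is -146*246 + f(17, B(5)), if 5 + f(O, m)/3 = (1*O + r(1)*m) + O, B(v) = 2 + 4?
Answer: -35505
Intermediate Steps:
r(M) = 18 (r(M) = 3*6 = 18)
B(v) = 6
f(O, m) = -15 + 6*O + 54*m (f(O, m) = -15 + 3*((1*O + 18*m) + O) = -15 + 3*((O + 18*m) + O) = -15 + 3*(2*O + 18*m) = -15 + (6*O + 54*m) = -15 + 6*O + 54*m)
-146*246 + f(17, B(5)) = -146*246 + (-15 + 6*17 + 54*6) = -35916 + (-15 + 102 + 324) = -35916 + 411 = -35505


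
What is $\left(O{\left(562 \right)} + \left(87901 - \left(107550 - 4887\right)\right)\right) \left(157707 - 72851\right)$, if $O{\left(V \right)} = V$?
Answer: $-1204955200$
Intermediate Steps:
$\left(O{\left(562 \right)} + \left(87901 - \left(107550 - 4887\right)\right)\right) \left(157707 - 72851\right) = \left(562 + \left(87901 - \left(107550 - 4887\right)\right)\right) \left(157707 - 72851\right) = \left(562 + \left(87901 - \left(107550 - 4887\right)\right)\right) 84856 = \left(562 + \left(87901 - 102663\right)\right) 84856 = \left(562 - 14762\right) 84856 = \left(-14200\right) 84856 = -1204955200$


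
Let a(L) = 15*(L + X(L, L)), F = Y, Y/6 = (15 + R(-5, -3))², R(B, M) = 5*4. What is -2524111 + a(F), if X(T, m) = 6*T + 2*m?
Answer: -1531861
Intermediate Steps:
X(T, m) = 2*m + 6*T
R(B, M) = 20
Y = 7350 (Y = 6*(15 + 20)² = 6*35² = 6*1225 = 7350)
F = 7350
a(L) = 135*L (a(L) = 15*(L + (2*L + 6*L)) = 15*(L + 8*L) = 15*(9*L) = 135*L)
-2524111 + a(F) = -2524111 + 135*7350 = -2524111 + 992250 = -1531861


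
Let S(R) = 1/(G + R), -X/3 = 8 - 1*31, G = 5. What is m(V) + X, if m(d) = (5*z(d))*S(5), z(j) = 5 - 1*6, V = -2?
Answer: 137/2 ≈ 68.500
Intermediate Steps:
X = 69 (X = -3*(8 - 1*31) = -3*(8 - 31) = -3*(-23) = 69)
z(j) = -1 (z(j) = 5 - 6 = -1)
S(R) = 1/(5 + R)
m(d) = -½ (m(d) = (5*(-1))/(5 + 5) = -5/10 = -5*⅒ = -½)
m(V) + X = -½ + 69 = 137/2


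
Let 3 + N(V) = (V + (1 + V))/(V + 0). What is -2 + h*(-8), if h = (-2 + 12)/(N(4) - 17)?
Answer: 178/71 ≈ 2.5070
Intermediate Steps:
N(V) = -3 + (1 + 2*V)/V (N(V) = -3 + (V + (1 + V))/(V + 0) = -3 + (1 + 2*V)/V)
h = -40/71 (h = (-2 + 12)/((1 - 1*4)/4 - 17) = 10/((1 - 4)/4 - 17) = 10/((1/4)*(-3) - 17) = 10/(-3/4 - 17) = 10/(-71/4) = 10*(-4/71) = -40/71 ≈ -0.56338)
-2 + h*(-8) = -2 - 40/71*(-8) = -2 + 320/71 = 178/71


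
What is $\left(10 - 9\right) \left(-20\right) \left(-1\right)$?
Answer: $20$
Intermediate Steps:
$\left(10 - 9\right) \left(-20\right) \left(-1\right) = 1 \left(-20\right) \left(-1\right) = \left(-20\right) \left(-1\right) = 20$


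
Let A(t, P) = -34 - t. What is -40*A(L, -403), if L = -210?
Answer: -7040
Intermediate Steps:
-40*A(L, -403) = -40*(-34 - 1*(-210)) = -40*(-34 + 210) = -40*176 = -7040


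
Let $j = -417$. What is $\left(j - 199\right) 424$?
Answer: $-261184$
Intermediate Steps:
$\left(j - 199\right) 424 = \left(-417 - 199\right) 424 = \left(-616\right) 424 = -261184$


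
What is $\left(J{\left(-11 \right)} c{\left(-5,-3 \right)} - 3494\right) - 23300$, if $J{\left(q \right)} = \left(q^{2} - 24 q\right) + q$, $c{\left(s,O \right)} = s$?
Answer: $-28664$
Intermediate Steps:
$J{\left(q \right)} = q^{2} - 23 q$
$\left(J{\left(-11 \right)} c{\left(-5,-3 \right)} - 3494\right) - 23300 = \left(- 11 \left(-23 - 11\right) \left(-5\right) - 3494\right) - 23300 = \left(\left(-11\right) \left(-34\right) \left(-5\right) - 3494\right) - 23300 = \left(374 \left(-5\right) - 3494\right) - 23300 = \left(-1870 - 3494\right) - 23300 = -5364 - 23300 = -28664$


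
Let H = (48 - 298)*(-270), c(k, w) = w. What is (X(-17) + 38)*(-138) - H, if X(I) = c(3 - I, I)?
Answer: -70398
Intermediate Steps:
X(I) = I
H = 67500 (H = -250*(-270) = 67500)
(X(-17) + 38)*(-138) - H = (-17 + 38)*(-138) - 1*67500 = 21*(-138) - 67500 = -2898 - 67500 = -70398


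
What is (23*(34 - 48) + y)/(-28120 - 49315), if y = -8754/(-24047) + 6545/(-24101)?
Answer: 484580987/116566173257 ≈ 0.0041571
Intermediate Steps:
y = 696007/7526711 (y = -8754*(-1/24047) + 6545*(-1/24101) = 8754/24047 - 85/313 = 696007/7526711 ≈ 0.092472)
(23*(34 - 48) + y)/(-28120 - 49315) = (23*(34 - 48) + 696007/7526711)/(-28120 - 49315) = (23*(-14) + 696007/7526711)/(-77435) = (-322 + 696007/7526711)*(-1/77435) = -2422904935/7526711*(-1/77435) = 484580987/116566173257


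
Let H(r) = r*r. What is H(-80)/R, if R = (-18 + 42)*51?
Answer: 800/153 ≈ 5.2288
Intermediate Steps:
H(r) = r²
R = 1224 (R = 24*51 = 1224)
H(-80)/R = (-80)²/1224 = 6400*(1/1224) = 800/153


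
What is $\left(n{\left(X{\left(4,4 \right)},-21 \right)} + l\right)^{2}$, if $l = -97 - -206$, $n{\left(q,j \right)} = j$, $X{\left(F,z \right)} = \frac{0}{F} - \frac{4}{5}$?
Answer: $7744$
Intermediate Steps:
$X{\left(F,z \right)} = - \frac{4}{5}$ ($X{\left(F,z \right)} = 0 - \frac{4}{5} = - \frac{4}{5}$)
$l = 109$ ($l = -97 + 206 = 109$)
$\left(n{\left(X{\left(4,4 \right)},-21 \right)} + l\right)^{2} = \left(-21 + 109\right)^{2} = 88^{2} = 7744$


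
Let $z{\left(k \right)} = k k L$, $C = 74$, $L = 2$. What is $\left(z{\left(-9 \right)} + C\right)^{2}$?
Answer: $55696$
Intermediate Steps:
$z{\left(k \right)} = 2 k^{2}$ ($z{\left(k \right)} = k k 2 = k^{2} \cdot 2 = 2 k^{2}$)
$\left(z{\left(-9 \right)} + C\right)^{2} = \left(2 \left(-9\right)^{2} + 74\right)^{2} = \left(2 \cdot 81 + 74\right)^{2} = \left(162 + 74\right)^{2} = 236^{2} = 55696$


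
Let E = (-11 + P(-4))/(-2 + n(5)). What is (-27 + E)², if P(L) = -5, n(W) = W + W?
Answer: 841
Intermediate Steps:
n(W) = 2*W
E = -2 (E = (-11 - 5)/(-2 + 2*5) = -16/(-2 + 10) = -16/8 = -16*⅛ = -2)
(-27 + E)² = (-27 - 2)² = (-29)² = 841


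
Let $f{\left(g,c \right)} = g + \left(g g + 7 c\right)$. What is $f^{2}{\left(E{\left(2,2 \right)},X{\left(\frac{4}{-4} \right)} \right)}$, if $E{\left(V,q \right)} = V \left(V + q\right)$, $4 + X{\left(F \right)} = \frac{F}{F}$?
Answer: $2601$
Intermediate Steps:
$X{\left(F \right)} = -3$ ($X{\left(F \right)} = -4 + \frac{F}{F} = -4 + 1 = -3$)
$f{\left(g,c \right)} = g + g^{2} + 7 c$ ($f{\left(g,c \right)} = g + \left(g^{2} + 7 c\right) = g + g^{2} + 7 c$)
$f^{2}{\left(E{\left(2,2 \right)},X{\left(\frac{4}{-4} \right)} \right)} = \left(2 \left(2 + 2\right) + \left(2 \left(2 + 2\right)\right)^{2} + 7 \left(-3\right)\right)^{2} = \left(2 \cdot 4 + \left(2 \cdot 4\right)^{2} - 21\right)^{2} = \left(8 + 8^{2} - 21\right)^{2} = \left(8 + 64 - 21\right)^{2} = 51^{2} = 2601$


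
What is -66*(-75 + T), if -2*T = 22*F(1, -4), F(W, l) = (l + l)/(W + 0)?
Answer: -858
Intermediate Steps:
F(W, l) = 2*l/W (F(W, l) = (2*l)/W = 2*l/W)
T = 88 (T = -11*2*(-4)/1 = -11*2*(-4)*1 = -11*(-8) = -1/2*(-176) = 88)
-66*(-75 + T) = -66*(-75 + 88) = -66*13 = -858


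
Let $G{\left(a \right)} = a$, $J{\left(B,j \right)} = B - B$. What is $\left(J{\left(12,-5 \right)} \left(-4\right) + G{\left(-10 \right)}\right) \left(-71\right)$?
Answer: $710$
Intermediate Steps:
$J{\left(B,j \right)} = 0$
$\left(J{\left(12,-5 \right)} \left(-4\right) + G{\left(-10 \right)}\right) \left(-71\right) = \left(0 \left(-4\right) - 10\right) \left(-71\right) = \left(0 - 10\right) \left(-71\right) = \left(-10\right) \left(-71\right) = 710$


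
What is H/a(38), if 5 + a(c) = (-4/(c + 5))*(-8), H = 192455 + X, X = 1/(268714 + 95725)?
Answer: -3015938633078/66692337 ≈ -45222.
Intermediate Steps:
X = 1/364439 ≈ 2.7439e-6
H = 70138107746/364439 (H = 192455 + 1/364439 = 70138107746/364439 ≈ 1.9246e+5)
a(c) = -5 + 32/(5 + c) (a(c) = -5 + (-4/(c + 5))*(-8) = -5 + (-4/(5 + c))*(-8) = -5 - 4/(5 + c)*(-8) = -5 + 32/(5 + c))
H/a(38) = 70138107746/(364439*(((7 - 5*38)/(5 + 38)))) = 70138107746/(364439*(((7 - 190)/43))) = 70138107746/(364439*(((1/43)*(-183)))) = 70138107746/(364439*(-183/43)) = (70138107746/364439)*(-43/183) = -3015938633078/66692337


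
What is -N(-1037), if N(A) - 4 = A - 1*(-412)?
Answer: 621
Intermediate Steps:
N(A) = 416 + A (N(A) = 4 + (A - 1*(-412)) = 4 + (A + 412) = 4 + (412 + A) = 416 + A)
-N(-1037) = -(416 - 1037) = -1*(-621) = 621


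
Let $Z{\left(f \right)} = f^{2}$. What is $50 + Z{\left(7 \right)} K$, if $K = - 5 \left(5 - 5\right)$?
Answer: $50$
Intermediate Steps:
$K = 0$ ($K = \left(-5\right) 0 = 0$)
$50 + Z{\left(7 \right)} K = 50 + 7^{2} \cdot 0 = 50 + 49 \cdot 0 = 50 + 0 = 50$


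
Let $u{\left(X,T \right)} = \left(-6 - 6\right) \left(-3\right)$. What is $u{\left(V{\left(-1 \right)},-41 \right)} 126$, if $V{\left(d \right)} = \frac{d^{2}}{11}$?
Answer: $4536$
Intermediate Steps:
$V{\left(d \right)} = \frac{d^{2}}{11}$ ($V{\left(d \right)} = d^{2} \cdot \frac{1}{11} = \frac{d^{2}}{11}$)
$u{\left(X,T \right)} = 36$ ($u{\left(X,T \right)} = \left(-12\right) \left(-3\right) = 36$)
$u{\left(V{\left(-1 \right)},-41 \right)} 126 = 36 \cdot 126 = 4536$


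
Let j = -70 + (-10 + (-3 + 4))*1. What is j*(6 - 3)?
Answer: -237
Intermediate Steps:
j = -79 (j = -70 + (-10 + 1)*1 = -70 - 9*1 = -70 - 9 = -79)
j*(6 - 3) = -79*(6 - 3) = -79*3 = -237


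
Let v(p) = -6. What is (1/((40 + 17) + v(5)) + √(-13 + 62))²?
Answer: 128164/2601 ≈ 49.275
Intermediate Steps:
(1/((40 + 17) + v(5)) + √(-13 + 62))² = (1/((40 + 17) - 6) + √(-13 + 62))² = (1/(57 - 6) + √49)² = (1/51 + 7)² = (358/51)² = 128164/2601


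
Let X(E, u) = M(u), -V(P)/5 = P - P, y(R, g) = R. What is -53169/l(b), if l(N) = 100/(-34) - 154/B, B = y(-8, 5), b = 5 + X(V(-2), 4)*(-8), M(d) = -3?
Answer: -3615492/1109 ≈ -3260.1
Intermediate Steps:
V(P) = 0 (V(P) = -5*(P - P) = -5*0 = 0)
X(E, u) = -3
b = 29 (b = 5 - 3*(-8) = 5 + 24 = 29)
B = -8
l(N) = 1109/68 (l(N) = 100/(-34) - 154/(-8) = 100*(-1/34) - 154*(-1/8) = -50/17 + 77/4 = 1109/68)
-53169/l(b) = -53169/1109/68 = -53169*68/1109 = -3615492/1109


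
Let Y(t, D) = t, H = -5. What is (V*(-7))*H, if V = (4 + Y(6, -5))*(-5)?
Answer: -1750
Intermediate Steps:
V = -50 (V = (4 + 6)*(-5) = 10*(-5) = -50)
(V*(-7))*H = -50*(-7)*(-5) = 350*(-5) = -1750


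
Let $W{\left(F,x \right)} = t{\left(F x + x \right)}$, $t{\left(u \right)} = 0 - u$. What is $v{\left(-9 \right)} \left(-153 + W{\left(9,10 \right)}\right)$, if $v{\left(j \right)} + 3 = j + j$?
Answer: $5313$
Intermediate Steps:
$t{\left(u \right)} = - u$
$v{\left(j \right)} = -3 + 2 j$ ($v{\left(j \right)} = -3 + \left(j + j\right) = -3 + 2 j$)
$W{\left(F,x \right)} = - x - F x$ ($W{\left(F,x \right)} = - (F x + x) = - (x + F x) = - x - F x$)
$v{\left(-9 \right)} \left(-153 + W{\left(9,10 \right)}\right) = \left(-3 + 2 \left(-9\right)\right) \left(-153 - 10 \left(1 + 9\right)\right) = \left(-3 - 18\right) \left(-153 - 10 \cdot 10\right) = - 21 \left(-153 - 100\right) = \left(-21\right) \left(-253\right) = 5313$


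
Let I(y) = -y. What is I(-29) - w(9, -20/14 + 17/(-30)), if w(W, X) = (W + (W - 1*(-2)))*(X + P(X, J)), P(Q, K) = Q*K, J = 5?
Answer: 1879/7 ≈ 268.43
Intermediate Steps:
P(Q, K) = K*Q
w(W, X) = 6*X*(2 + 2*W) (w(W, X) = (W + (W - 1*(-2)))*(X + 5*X) = (W + (W + 2))*(6*X) = (W + (2 + W))*(6*X) = (2 + 2*W)*(6*X) = 6*X*(2 + 2*W))
I(-29) - w(9, -20/14 + 17/(-30)) = -1*(-29) - 12*(-20/14 + 17/(-30))*(1 + 9) = 29 - 12*(-20*1/14 + 17*(-1/30))*10 = 29 - 12*(-10/7 - 17/30)*10 = 29 - 12*(-419)*10/210 = 29 - 1*(-1676/7) = 29 + 1676/7 = 1879/7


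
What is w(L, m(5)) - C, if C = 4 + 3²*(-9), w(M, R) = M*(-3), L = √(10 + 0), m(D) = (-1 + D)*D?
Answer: 77 - 3*√10 ≈ 67.513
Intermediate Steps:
m(D) = D*(-1 + D)
L = √10 ≈ 3.1623
w(M, R) = -3*M
C = -77 (C = 4 + 9*(-9) = 4 - 81 = -77)
w(L, m(5)) - C = -3*√10 - 1*(-77) = -3*√10 + 77 = 77 - 3*√10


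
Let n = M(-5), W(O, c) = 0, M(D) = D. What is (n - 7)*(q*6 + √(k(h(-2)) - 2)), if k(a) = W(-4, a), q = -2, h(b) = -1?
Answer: 144 - 12*I*√2 ≈ 144.0 - 16.971*I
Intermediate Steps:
k(a) = 0
n = -5
(n - 7)*(q*6 + √(k(h(-2)) - 2)) = (-5 - 7)*(-2*6 + √(0 - 2)) = -12*(-12 + √(-2)) = -12*(-12 + I*√2) = 144 - 12*I*√2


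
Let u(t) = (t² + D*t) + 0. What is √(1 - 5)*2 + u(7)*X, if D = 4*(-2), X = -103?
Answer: 721 + 4*I ≈ 721.0 + 4.0*I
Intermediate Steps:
D = -8
u(t) = t² - 8*t (u(t) = (t² - 8*t) + 0 = t² - 8*t)
√(1 - 5)*2 + u(7)*X = √(1 - 5)*2 + (7*(-8 + 7))*(-103) = √(-4)*2 + (7*(-1))*(-103) = (2*I)*2 - 7*(-103) = 4*I + 721 = 721 + 4*I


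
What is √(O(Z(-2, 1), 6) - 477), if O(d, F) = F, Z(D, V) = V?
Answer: I*√471 ≈ 21.703*I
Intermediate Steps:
√(O(Z(-2, 1), 6) - 477) = √(6 - 477) = √(-471) = I*√471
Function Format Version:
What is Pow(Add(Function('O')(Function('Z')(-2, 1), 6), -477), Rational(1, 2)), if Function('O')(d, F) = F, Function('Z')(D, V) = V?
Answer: Mul(I, Pow(471, Rational(1, 2))) ≈ Mul(21.703, I)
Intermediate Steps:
Pow(Add(Function('O')(Function('Z')(-2, 1), 6), -477), Rational(1, 2)) = Pow(Add(6, -477), Rational(1, 2)) = Pow(-471, Rational(1, 2)) = Mul(I, Pow(471, Rational(1, 2)))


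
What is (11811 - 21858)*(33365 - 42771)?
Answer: 94502082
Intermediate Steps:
(11811 - 21858)*(33365 - 42771) = -10047*(-9406) = 94502082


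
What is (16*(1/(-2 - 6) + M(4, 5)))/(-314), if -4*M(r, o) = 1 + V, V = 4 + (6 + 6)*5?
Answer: 131/157 ≈ 0.83439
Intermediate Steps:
V = 64 (V = 4 + 12*5 = 4 + 60 = 64)
M(r, o) = -65/4 (M(r, o) = -(1 + 64)/4 = -¼*65 = -65/4)
(16*(1/(-2 - 6) + M(4, 5)))/(-314) = (16*(1/(-2 - 6) - 65/4))/(-314) = (16*(1/(-8) - 65/4))*(-1/314) = (16*(-⅛ - 65/4))*(-1/314) = (16*(-131/8))*(-1/314) = -262*(-1/314) = 131/157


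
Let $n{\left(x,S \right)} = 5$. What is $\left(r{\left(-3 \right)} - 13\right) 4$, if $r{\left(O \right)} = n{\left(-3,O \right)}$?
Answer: $-32$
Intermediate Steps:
$r{\left(O \right)} = 5$
$\left(r{\left(-3 \right)} - 13\right) 4 = \left(5 - 13\right) 4 = \left(-8\right) 4 = -32$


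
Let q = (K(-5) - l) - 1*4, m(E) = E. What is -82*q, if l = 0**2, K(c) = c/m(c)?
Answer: 246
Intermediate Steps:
K(c) = 1 (K(c) = c/c = 1)
l = 0
q = -3 (q = (1 - 1*0) - 1*4 = (1 + 0) - 4 = 1 - 4 = -3)
-82*q = -82*(-3) = 246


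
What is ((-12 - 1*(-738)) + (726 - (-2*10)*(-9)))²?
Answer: 1617984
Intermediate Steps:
((-12 - 1*(-738)) + (726 - (-2*10)*(-9)))² = ((-12 + 738) + (726 - (-20)*(-9)))² = (726 + (726 - 1*180))² = (726 + (726 - 180))² = (726 + 546)² = 1272² = 1617984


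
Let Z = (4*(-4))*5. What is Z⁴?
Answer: 40960000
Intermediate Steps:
Z = -80 (Z = -16*5 = -80)
Z⁴ = (-80)⁴ = 40960000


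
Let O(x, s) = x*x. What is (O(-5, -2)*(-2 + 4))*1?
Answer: 50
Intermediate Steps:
O(x, s) = x²
(O(-5, -2)*(-2 + 4))*1 = ((-5)²*(-2 + 4))*1 = (25*2)*1 = 50*1 = 50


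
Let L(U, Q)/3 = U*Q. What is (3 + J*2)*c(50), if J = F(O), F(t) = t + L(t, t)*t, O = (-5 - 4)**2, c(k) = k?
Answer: 159440550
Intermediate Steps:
L(U, Q) = 3*Q*U (L(U, Q) = 3*(U*Q) = 3*(Q*U) = 3*Q*U)
O = 81 (O = (-9)**2 = 81)
F(t) = t + 3*t**3 (F(t) = t + (3*t*t)*t = t + (3*t**2)*t = t + 3*t**3)
J = 1594404 (J = 81 + 3*81**3 = 81 + 3*531441 = 81 + 1594323 = 1594404)
(3 + J*2)*c(50) = (3 + 1594404*2)*50 = (3 + 3188808)*50 = 3188811*50 = 159440550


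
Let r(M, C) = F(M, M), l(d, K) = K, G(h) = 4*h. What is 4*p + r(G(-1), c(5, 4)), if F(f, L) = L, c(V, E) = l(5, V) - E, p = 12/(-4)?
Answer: -16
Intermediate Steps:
p = -3 (p = 12*(-¼) = -3)
c(V, E) = V - E
r(M, C) = M
4*p + r(G(-1), c(5, 4)) = 4*(-3) + 4*(-1) = -12 - 4 = -16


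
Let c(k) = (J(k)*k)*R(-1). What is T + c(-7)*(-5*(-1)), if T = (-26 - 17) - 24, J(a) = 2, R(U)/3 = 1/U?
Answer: 143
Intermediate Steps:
R(U) = 3/U
T = -67 (T = -43 - 24 = -67)
c(k) = -6*k (c(k) = (2*k)*(3/(-1)) = (2*k)*(3*(-1)) = (2*k)*(-3) = -6*k)
T + c(-7)*(-5*(-1)) = -67 + (-6*(-7))*(-5*(-1)) = -67 + 42*5 = -67 + 210 = 143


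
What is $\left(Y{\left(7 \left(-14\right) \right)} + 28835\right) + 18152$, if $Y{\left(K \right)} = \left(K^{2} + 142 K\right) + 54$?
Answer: $42729$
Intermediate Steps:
$Y{\left(K \right)} = 54 + K^{2} + 142 K$
$\left(Y{\left(7 \left(-14\right) \right)} + 28835\right) + 18152 = \left(\left(54 + \left(7 \left(-14\right)\right)^{2} + 142 \cdot 7 \left(-14\right)\right) + 28835\right) + 18152 = \left(\left(54 + \left(-98\right)^{2} + 142 \left(-98\right)\right) + 28835\right) + 18152 = \left(\left(54 + 9604 - 13916\right) + 28835\right) + 18152 = \left(-4258 + 28835\right) + 18152 = 24577 + 18152 = 42729$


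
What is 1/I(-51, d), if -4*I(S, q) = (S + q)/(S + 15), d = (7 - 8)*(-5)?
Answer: -72/23 ≈ -3.1304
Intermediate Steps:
d = 5 (d = -1*(-5) = 5)
I(S, q) = -(S + q)/(4*(15 + S)) (I(S, q) = -(S + q)/(4*(S + 15)) = -(S + q)/(4*(15 + S)))
1/I(-51, d) = 1/((-1*(-51) - 1*5)/(4*(15 - 51))) = 1/((¼)*(51 - 5)/(-36)) = 1/((¼)*(-1/36)*46) = 1/(-23/72) = -72/23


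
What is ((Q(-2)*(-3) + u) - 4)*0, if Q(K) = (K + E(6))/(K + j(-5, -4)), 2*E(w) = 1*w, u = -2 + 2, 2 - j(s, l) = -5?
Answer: 0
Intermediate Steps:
j(s, l) = 7 (j(s, l) = 2 - 1*(-5) = 2 + 5 = 7)
u = 0
E(w) = w/2 (E(w) = (1*w)/2 = w/2)
Q(K) = (3 + K)/(7 + K) (Q(K) = (K + (½)*6)/(K + 7) = (K + 3)/(7 + K) = (3 + K)/(7 + K))
((Q(-2)*(-3) + u) - 4)*0 = ((((3 - 2)/(7 - 2))*(-3) + 0) - 4)*0 = (((1/5)*(-3) + 0) - 4)*0 = ((((⅕)*1)*(-3) + 0) - 4)*0 = (((⅕)*(-3) + 0) - 4)*0 = ((-⅗ + 0) - 4)*0 = (-⅗ - 4)*0 = -23/5*0 = 0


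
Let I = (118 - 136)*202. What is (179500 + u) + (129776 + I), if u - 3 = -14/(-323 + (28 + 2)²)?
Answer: 176355997/577 ≈ 3.0564e+5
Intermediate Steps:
I = -3636 (I = -18*202 = -3636)
u = 1717/577 (u = 3 - 14/(-323 + (28 + 2)²) = 3 - 14/(-323 + 30²) = 3 - 14/(-323 + 900) = 3 - 14/577 = 1717/577 ≈ 2.9757)
(179500 + u) + (129776 + I) = (179500 + 1717/577) + (129776 - 3636) = 103573217/577 + 126140 = 176355997/577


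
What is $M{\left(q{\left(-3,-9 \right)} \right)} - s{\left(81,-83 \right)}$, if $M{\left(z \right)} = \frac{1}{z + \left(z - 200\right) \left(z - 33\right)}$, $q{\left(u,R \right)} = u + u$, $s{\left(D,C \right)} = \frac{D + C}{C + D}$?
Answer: $- \frac{8027}{8028} \approx -0.99988$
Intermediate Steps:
$s{\left(D,C \right)} = 1$ ($s{\left(D,C \right)} = \frac{C + D}{C + D} = 1$)
$q{\left(u,R \right)} = 2 u$
$M{\left(z \right)} = \frac{1}{z + \left(-200 + z\right) \left(-33 + z\right)}$
$M{\left(q{\left(-3,-9 \right)} \right)} - s{\left(81,-83 \right)} = \frac{1}{6600 + \left(2 \left(-3\right)\right)^{2} - 232 \cdot 2 \left(-3\right)} - 1 = \frac{1}{6600 + \left(-6\right)^{2} - -1392} - 1 = \frac{1}{6600 + 36 + 1392} - 1 = \frac{1}{8028} - 1 = - \frac{8027}{8028}$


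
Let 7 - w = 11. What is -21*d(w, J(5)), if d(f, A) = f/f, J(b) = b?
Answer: -21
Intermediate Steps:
w = -4 (w = 7 - 1*11 = 7 - 11 = -4)
d(f, A) = 1
-21*d(w, J(5)) = -21*1 = -21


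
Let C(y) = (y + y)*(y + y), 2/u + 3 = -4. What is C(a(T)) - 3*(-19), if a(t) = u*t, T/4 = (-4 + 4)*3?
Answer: 57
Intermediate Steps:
u = -2/7 (u = 2/(-3 - 4) = 2/(-7) = 2*(-⅐) = -2/7 ≈ -0.28571)
T = 0 (T = 4*((-4 + 4)*3) = 4*(0*3) = 4*0 = 0)
a(t) = -2*t/7
C(y) = 4*y² (C(y) = (2*y)*(2*y) = 4*y²)
C(a(T)) - 3*(-19) = 4*(-2/7*0)² - 3*(-19) = 4*0² + 57 = 4*0 + 57 = 0 + 57 = 57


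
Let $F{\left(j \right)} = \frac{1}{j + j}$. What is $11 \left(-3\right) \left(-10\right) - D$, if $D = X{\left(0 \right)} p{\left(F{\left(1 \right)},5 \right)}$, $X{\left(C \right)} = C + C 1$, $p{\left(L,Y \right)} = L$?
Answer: $330$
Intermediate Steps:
$F{\left(j \right)} = \frac{1}{2 j}$
$X{\left(C \right)} = 2 C$ ($X{\left(C \right)} = C + C = 2 C$)
$D = 0$ ($D = 2 \cdot 0 \frac{1}{2 \cdot 1} = 0 \cdot \frac{1}{2} \cdot 1 = 0 \cdot \frac{1}{2} = 0$)
$11 \left(-3\right) \left(-10\right) - D = 11 \left(-3\right) \left(-10\right) - 0 = \left(-33\right) \left(-10\right) + 0 = 330 + 0 = 330$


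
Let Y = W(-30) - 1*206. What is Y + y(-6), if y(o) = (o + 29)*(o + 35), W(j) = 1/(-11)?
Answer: 5070/11 ≈ 460.91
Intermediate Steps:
W(j) = -1/11
y(o) = (29 + o)*(35 + o)
Y = -2267/11 (Y = -1/11 - 1*206 = -1/11 - 206 = -2267/11 ≈ -206.09)
Y + y(-6) = -2267/11 + (1015 + (-6)² + 64*(-6)) = -2267/11 + (1015 + 36 - 384) = -2267/11 + 667 = 5070/11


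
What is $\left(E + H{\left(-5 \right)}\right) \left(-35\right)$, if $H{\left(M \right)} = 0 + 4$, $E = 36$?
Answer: $-1400$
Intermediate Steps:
$H{\left(M \right)} = 4$
$\left(E + H{\left(-5 \right)}\right) \left(-35\right) = \left(36 + 4\right) \left(-35\right) = 40 \left(-35\right) = -1400$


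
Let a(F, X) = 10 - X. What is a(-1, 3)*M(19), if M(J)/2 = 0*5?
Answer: 0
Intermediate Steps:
M(J) = 0 (M(J) = 2*(0*5) = 2*0 = 0)
a(-1, 3)*M(19) = (10 - 1*3)*0 = (10 - 3)*0 = 7*0 = 0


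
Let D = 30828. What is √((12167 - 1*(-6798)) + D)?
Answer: √49793 ≈ 223.14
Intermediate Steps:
√((12167 - 1*(-6798)) + D) = √((12167 - 1*(-6798)) + 30828) = √((12167 + 6798) + 30828) = √(18965 + 30828) = √49793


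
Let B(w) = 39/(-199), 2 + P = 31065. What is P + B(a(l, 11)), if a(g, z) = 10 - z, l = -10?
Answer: 6181498/199 ≈ 31063.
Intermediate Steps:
P = 31063 (P = -2 + 31065 = 31063)
B(w) = -39/199 (B(w) = 39*(-1/199) = -39/199)
P + B(a(l, 11)) = 31063 - 39/199 = 6181498/199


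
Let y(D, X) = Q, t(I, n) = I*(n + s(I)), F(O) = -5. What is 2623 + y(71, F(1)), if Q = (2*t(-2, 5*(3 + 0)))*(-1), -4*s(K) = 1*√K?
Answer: 2683 - I*√2 ≈ 2683.0 - 1.4142*I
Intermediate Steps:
s(K) = -√K/4
t(I, n) = I*(n - √I/4)
Q = 60 - I*√2 (Q = (2*(-(-1)*I*√2/2 - 10*(3 + 0)))*(-1) = (2*(-(-1)*I*√2/2 - 10*3))*(-1) = (2*(I*√2/2 - 2*15))*(-1) = (2*(I*√2/2 - 30))*(-1) = (2*(-30 + I*√2/2))*(-1) = (-60 + I*√2)*(-1) = 60 - I*√2 ≈ 60.0 - 1.4142*I)
y(D, X) = 60 - I*√2
2623 + y(71, F(1)) = 2623 + (60 - I*√2) = 2683 - I*√2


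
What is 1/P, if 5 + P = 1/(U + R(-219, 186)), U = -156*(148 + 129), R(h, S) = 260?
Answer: -42952/214761 ≈ -0.20000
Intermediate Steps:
U = -43212 (U = -156*277 = -43212)
P = -214761/42952 (P = -5 + 1/(-43212 + 260) = -5 + 1/(-42952) = -5 - 1/42952 = -214761/42952 ≈ -5.0000)
1/P = 1/(-214761/42952) = -42952/214761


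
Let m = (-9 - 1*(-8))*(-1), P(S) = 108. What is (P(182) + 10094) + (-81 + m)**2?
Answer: 16602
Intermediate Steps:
m = 1 (m = (-9 + 8)*(-1) = -1*(-1) = 1)
(P(182) + 10094) + (-81 + m)**2 = (108 + 10094) + (-81 + 1)**2 = 10202 + (-80)**2 = 10202 + 6400 = 16602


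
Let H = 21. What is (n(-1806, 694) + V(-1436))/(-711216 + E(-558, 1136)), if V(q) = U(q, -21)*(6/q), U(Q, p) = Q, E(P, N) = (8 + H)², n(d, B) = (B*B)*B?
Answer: -66851078/142075 ≈ -470.53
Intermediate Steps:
n(d, B) = B³ (n(d, B) = B²*B = B³)
E(P, N) = 841 (E(P, N) = (8 + 21)² = 29² = 841)
V(q) = 6 (V(q) = q*(6/q) = 6)
(n(-1806, 694) + V(-1436))/(-711216 + E(-558, 1136)) = (694³ + 6)/(-711216 + 841) = (334255384 + 6)/(-710375) = 334255390*(-1/710375) = -66851078/142075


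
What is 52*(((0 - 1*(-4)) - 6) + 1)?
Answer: -52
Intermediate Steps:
52*(((0 - 1*(-4)) - 6) + 1) = 52*(((0 + 4) - 6) + 1) = 52*((4 - 6) + 1) = 52*(-2 + 1) = 52*(-1) = -52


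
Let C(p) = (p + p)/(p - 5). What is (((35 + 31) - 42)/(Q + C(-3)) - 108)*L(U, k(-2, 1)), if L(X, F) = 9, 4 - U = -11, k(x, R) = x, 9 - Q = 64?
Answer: -211788/217 ≈ -975.98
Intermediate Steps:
Q = -55 (Q = 9 - 1*64 = 9 - 64 = -55)
U = 15 (U = 4 - 1*(-11) = 4 + 11 = 15)
C(p) = 2*p/(-5 + p) (C(p) = (2*p)/(-5 + p) = 2*p/(-5 + p))
(((35 + 31) - 42)/(Q + C(-3)) - 108)*L(U, k(-2, 1)) = (((35 + 31) - 42)/(-55 + 2*(-3)/(-5 - 3)) - 108)*9 = ((66 - 42)/(-55 + 2*(-3)/(-8)) - 108)*9 = (24/(-55 + 2*(-3)*(-1/8)) - 108)*9 = (24/(-55 + 3/4) - 108)*9 = (24/(-217/4) - 108)*9 = (24*(-4/217) - 108)*9 = (-96/217 - 108)*9 = -23532/217*9 = -211788/217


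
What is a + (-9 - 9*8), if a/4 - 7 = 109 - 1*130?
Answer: -137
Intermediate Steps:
a = -56 (a = 28 + 4*(109 - 1*130) = 28 + 4*(109 - 130) = 28 + 4*(-21) = 28 - 84 = -56)
a + (-9 - 9*8) = -56 + (-9 - 9*8) = -56 + (-9 - 72) = -56 - 81 = -137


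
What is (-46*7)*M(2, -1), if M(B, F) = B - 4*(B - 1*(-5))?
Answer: 8372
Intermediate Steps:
M(B, F) = -20 - 3*B (M(B, F) = B - 4*(B + 5) = B - 4*(5 + B) = B + (-20 - 4*B) = -20 - 3*B)
(-46*7)*M(2, -1) = (-46*7)*(-20 - 3*2) = -322*(-20 - 6) = -322*(-26) = 8372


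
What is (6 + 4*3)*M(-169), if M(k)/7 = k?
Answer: -21294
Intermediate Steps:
M(k) = 7*k
(6 + 4*3)*M(-169) = (6 + 4*3)*(7*(-169)) = (6 + 12)*(-1183) = 18*(-1183) = -21294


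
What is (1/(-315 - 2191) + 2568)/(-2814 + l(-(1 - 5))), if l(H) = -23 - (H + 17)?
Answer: -6435407/7162148 ≈ -0.89853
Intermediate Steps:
l(H) = -40 - H (l(H) = -23 - (17 + H) = -23 + (-17 - H) = -40 - H)
(1/(-315 - 2191) + 2568)/(-2814 + l(-(1 - 5))) = (1/(-315 - 2191) + 2568)/(-2814 + (-40 - (-1)*(1 - 5))) = (1/(-2506) + 2568)/(-2814 + (-40 - (-1)*(-4))) = (-1/2506 + 2568)/(-2814 + (-40 - 1*4)) = 6435407/(2506*(-2814 + (-40 - 4))) = 6435407/(2506*(-2814 - 44)) = (6435407/2506)/(-2858) = (6435407/2506)*(-1/2858) = -6435407/7162148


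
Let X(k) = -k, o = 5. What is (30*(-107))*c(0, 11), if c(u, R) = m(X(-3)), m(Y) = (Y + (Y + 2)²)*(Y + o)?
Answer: -719040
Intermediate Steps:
m(Y) = (5 + Y)*(Y + (2 + Y)²) (m(Y) = (Y + (Y + 2)²)*(Y + 5) = (Y + (2 + Y)²)*(5 + Y) = (5 + Y)*(Y + (2 + Y)²))
c(u, R) = 224 (c(u, R) = 20 + (-1*(-3))³ + 10*(-1*(-3))² + 29*(-1*(-3)) = 20 + 3³ + 10*3² + 29*3 = 20 + 27 + 10*9 + 87 = 20 + 27 + 90 + 87 = 224)
(30*(-107))*c(0, 11) = (30*(-107))*224 = -3210*224 = -719040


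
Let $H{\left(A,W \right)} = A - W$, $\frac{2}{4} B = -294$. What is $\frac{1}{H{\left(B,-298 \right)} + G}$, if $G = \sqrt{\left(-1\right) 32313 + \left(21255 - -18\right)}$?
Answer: $- \frac{29}{9514} - \frac{i \sqrt{690}}{23785} \approx -0.0030481 - 0.0011044 i$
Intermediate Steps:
$B = -588$ ($B = 2 \left(-294\right) = -588$)
$G = 4 i \sqrt{690}$ ($G = \sqrt{-32313 + \left(21255 + 18\right)} = \sqrt{-32313 + 21273} = \sqrt{-11040} = 4 i \sqrt{690} \approx 105.07 i$)
$\frac{1}{H{\left(B,-298 \right)} + G} = \frac{1}{\left(-588 - -298\right) + 4 i \sqrt{690}} = \frac{1}{\left(-588 + 298\right) + 4 i \sqrt{690}} = \frac{1}{-290 + 4 i \sqrt{690}}$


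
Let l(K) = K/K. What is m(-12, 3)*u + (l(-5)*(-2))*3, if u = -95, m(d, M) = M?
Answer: -291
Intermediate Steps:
l(K) = 1
m(-12, 3)*u + (l(-5)*(-2))*3 = 3*(-95) + (1*(-2))*3 = -285 - 2*3 = -285 - 6 = -291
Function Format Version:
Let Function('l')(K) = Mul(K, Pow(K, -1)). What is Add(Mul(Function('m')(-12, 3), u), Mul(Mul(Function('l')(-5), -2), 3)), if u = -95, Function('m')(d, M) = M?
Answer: -291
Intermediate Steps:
Function('l')(K) = 1
Add(Mul(Function('m')(-12, 3), u), Mul(Mul(Function('l')(-5), -2), 3)) = Add(Mul(3, -95), Mul(Mul(1, -2), 3)) = Add(-285, Mul(-2, 3)) = Add(-285, -6) = -291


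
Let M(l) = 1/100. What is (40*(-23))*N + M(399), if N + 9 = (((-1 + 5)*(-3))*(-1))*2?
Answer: -1379999/100 ≈ -13800.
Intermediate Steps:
M(l) = 1/100
N = 15 (N = -9 + (((-1 + 5)*(-3))*(-1))*2 = -9 + ((4*(-3))*(-1))*2 = -9 - 12*(-1)*2 = -9 + 12*2 = -9 + 24 = 15)
(40*(-23))*N + M(399) = (40*(-23))*15 + 1/100 = -920*15 + 1/100 = -13800 + 1/100 = -1379999/100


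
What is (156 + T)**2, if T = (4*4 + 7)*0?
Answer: 24336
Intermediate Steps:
T = 0 (T = (16 + 7)*0 = 23*0 = 0)
(156 + T)**2 = (156 + 0)**2 = 156**2 = 24336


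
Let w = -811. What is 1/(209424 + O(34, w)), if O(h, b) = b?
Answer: 1/208613 ≈ 4.7936e-6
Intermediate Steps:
1/(209424 + O(34, w)) = 1/(209424 - 811) = 1/208613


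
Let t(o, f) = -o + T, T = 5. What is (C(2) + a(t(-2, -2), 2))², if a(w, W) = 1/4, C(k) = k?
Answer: 81/16 ≈ 5.0625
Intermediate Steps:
t(o, f) = 5 - o (t(o, f) = -o + 5 = 5 - o)
a(w, W) = ¼
(C(2) + a(t(-2, -2), 2))² = (2 + ¼)² = (9/4)² = 81/16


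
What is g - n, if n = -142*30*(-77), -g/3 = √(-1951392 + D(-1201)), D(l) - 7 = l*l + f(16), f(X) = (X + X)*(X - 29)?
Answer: -328020 - 90*I*√566 ≈ -3.2802e+5 - 2141.2*I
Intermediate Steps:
f(X) = 2*X*(-29 + X) (f(X) = (2*X)*(-29 + X) = 2*X*(-29 + X))
D(l) = -409 + l² (D(l) = 7 + (l*l + 2*16*(-29 + 16)) = 7 + (l² + 2*16*(-13)) = 7 + (l² - 416) = 7 + (-416 + l²) = -409 + l²)
g = -90*I*√566 (g = -3*√(-1951392 + (-409 + (-1201)²)) = -3*√(-1951392 + (-409 + 1442401)) = -3*√(-1951392 + 1441992) = -90*I*√566 ≈ -2141.2*I)
n = 328020 (n = -4260*(-77) = 328020)
g - n = -90*I*√566 - 1*328020 = -90*I*√566 - 328020 = -328020 - 90*I*√566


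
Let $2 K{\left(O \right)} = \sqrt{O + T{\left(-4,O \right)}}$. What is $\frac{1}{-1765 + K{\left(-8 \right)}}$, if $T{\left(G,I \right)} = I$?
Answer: $- \frac{1765}{3115229} - \frac{2 i}{3115229} \approx -0.00056657 - 6.4201 \cdot 10^{-7} i$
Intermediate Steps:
$K{\left(O \right)} = \frac{\sqrt{2} \sqrt{O}}{2}$ ($K{\left(O \right)} = \frac{\sqrt{O + O}}{2} = \frac{\sqrt{2 O}}{2} = \frac{\sqrt{2} \sqrt{O}}{2}$)
$\frac{1}{-1765 + K{\left(-8 \right)}} = \frac{1}{-1765 + \frac{\sqrt{2} \sqrt{-8}}{2}} = \frac{1}{-1765 + \frac{\sqrt{2} \cdot 2 i \sqrt{2}}{2}} = \frac{1}{-1765 + 2 i} = \frac{-1765 - 2 i}{3115229}$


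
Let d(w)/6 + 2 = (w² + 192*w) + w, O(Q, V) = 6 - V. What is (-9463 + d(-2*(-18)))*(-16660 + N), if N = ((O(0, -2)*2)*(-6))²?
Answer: -297678116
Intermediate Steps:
d(w) = -12 + 6*w² + 1158*w (d(w) = -12 + 6*((w² + 192*w) + w) = -12 + 6*(w² + 193*w) = -12 + (6*w² + 1158*w) = -12 + 6*w² + 1158*w)
N = 9216 (N = (((6 - 1*(-2))*2)*(-6))² = (((6 + 2)*2)*(-6))² = ((8*2)*(-6))² = (16*(-6))² = (-96)² = 9216)
(-9463 + d(-2*(-18)))*(-16660 + N) = (-9463 + (-12 + 6*(-2*(-18))² + 1158*(-2*(-18))))*(-16660 + 9216) = (-9463 + (-12 + 6*36² + 1158*36))*(-7444) = (-9463 + (-12 + 6*1296 + 41688))*(-7444) = (-9463 + (-12 + 7776 + 41688))*(-7444) = (-9463 + 49452)*(-7444) = 39989*(-7444) = -297678116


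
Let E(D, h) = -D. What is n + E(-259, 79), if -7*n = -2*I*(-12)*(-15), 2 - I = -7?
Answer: 5053/7 ≈ 721.86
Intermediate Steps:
I = 9 (I = 2 - 1*(-7) = 2 + 7 = 9)
n = 3240/7 (n = -(-2)*(9*(-12))*(-15)/7 = -(-2)*(-108*(-15))/7 = -(-2)*1620/7 = -⅐*(-3240) = 3240/7 ≈ 462.86)
n + E(-259, 79) = 3240/7 - 1*(-259) = 3240/7 + 259 = 5053/7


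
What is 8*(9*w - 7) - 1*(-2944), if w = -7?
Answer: 2384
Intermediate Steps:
8*(9*w - 7) - 1*(-2944) = 8*(9*(-7) - 7) - 1*(-2944) = 8*(-63 - 7) + 2944 = 8*(-70) + 2944 = -560 + 2944 = 2384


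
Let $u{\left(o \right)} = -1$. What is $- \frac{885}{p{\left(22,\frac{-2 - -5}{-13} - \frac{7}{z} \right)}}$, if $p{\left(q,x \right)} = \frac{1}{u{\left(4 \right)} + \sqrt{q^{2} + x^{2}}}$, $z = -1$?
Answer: $885 - \frac{19470 \sqrt{185}}{13} \approx -19486.0$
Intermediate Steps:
$p{\left(q,x \right)} = \frac{1}{-1 + \sqrt{q^{2} + x^{2}}}$
$- \frac{885}{p{\left(22,\frac{-2 - -5}{-13} - \frac{7}{z} \right)}} = - \frac{885}{\frac{1}{-1 + \sqrt{22^{2} + \left(\frac{-2 - -5}{-13} - \frac{7}{-1}\right)^{2}}}} = - \frac{885}{\frac{1}{-1 + \sqrt{484 + \left(\left(-2 + 5\right) \left(- \frac{1}{13}\right) - -7\right)^{2}}}} = - \frac{885}{\frac{1}{-1 + \sqrt{484 + \left(3 \left(- \frac{1}{13}\right) + 7\right)^{2}}}} = - \frac{885}{\frac{1}{-1 + \sqrt{484 + \left(- \frac{3}{13} + 7\right)^{2}}}} = - \frac{885}{\frac{1}{-1 + \sqrt{484 + \left(\frac{88}{13}\right)^{2}}}} = - \frac{885}{\frac{1}{-1 + \sqrt{484 + \frac{7744}{169}}}} = - \frac{885}{\frac{1}{-1 + \sqrt{\frac{89540}{169}}}} = - \frac{885}{\frac{1}{-1 + \frac{22 \sqrt{185}}{13}}} = - 885 \left(-1 + \frac{22 \sqrt{185}}{13}\right) = 885 - \frac{19470 \sqrt{185}}{13}$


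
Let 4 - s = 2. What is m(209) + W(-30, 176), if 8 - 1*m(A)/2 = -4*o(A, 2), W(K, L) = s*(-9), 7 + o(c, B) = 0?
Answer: -58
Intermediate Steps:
s = 2 (s = 4 - 1*2 = 4 - 2 = 2)
o(c, B) = -7 (o(c, B) = -7 + 0 = -7)
W(K, L) = -18 (W(K, L) = 2*(-9) = -18)
m(A) = -40 (m(A) = 16 - (-8)*(-7) = 16 - 2*28 = 16 - 56 = -40)
m(209) + W(-30, 176) = -40 - 18 = -58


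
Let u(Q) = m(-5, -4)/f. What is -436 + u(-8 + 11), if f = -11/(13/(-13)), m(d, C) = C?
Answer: -4800/11 ≈ -436.36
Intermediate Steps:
f = 11 (f = -11/(13*(-1/13)) = -11/(-1) = -11*(-1) = 11)
u(Q) = -4/11
-436 + u(-8 + 11) = -436 - 4/11 = -4800/11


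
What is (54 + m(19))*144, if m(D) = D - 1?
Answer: 10368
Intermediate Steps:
m(D) = -1 + D
(54 + m(19))*144 = (54 + (-1 + 19))*144 = (54 + 18)*144 = 72*144 = 10368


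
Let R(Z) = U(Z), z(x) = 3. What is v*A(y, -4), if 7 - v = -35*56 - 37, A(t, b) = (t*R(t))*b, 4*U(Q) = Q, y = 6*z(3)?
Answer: -649296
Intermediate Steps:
y = 18 (y = 6*3 = 18)
U(Q) = Q/4
R(Z) = Z/4
A(t, b) = b*t**2/4 (A(t, b) = (t*(t/4))*b = (t**2/4)*b = b*t**2/4)
v = 2004 (v = 7 - (-35*56 - 37) = 7 - (-1960 - 37) = 7 - 1*(-1997) = 7 + 1997 = 2004)
v*A(y, -4) = 2004*((1/4)*(-4)*18**2) = 2004*((1/4)*(-4)*324) = 2004*(-324) = -649296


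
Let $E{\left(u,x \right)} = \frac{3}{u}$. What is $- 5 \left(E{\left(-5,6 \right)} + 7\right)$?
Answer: $-32$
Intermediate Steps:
$- 5 \left(E{\left(-5,6 \right)} + 7\right) = - 5 \left(\frac{3}{-5} + 7\right) = - 5 \left(3 \left(- \frac{1}{5}\right) + 7\right) = - 5 \left(- \frac{3}{5} + 7\right) = \left(-5\right) \frac{32}{5} = -32$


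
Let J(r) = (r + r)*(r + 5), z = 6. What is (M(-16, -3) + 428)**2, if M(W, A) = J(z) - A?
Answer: 316969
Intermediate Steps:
J(r) = 2*r*(5 + r) (J(r) = (2*r)*(5 + r) = 2*r*(5 + r))
M(W, A) = 132 - A (M(W, A) = 2*6*(5 + 6) - A = 2*6*11 - A = 132 - A)
(M(-16, -3) + 428)**2 = ((132 - 1*(-3)) + 428)**2 = ((132 + 3) + 428)**2 = (135 + 428)**2 = 563**2 = 316969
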